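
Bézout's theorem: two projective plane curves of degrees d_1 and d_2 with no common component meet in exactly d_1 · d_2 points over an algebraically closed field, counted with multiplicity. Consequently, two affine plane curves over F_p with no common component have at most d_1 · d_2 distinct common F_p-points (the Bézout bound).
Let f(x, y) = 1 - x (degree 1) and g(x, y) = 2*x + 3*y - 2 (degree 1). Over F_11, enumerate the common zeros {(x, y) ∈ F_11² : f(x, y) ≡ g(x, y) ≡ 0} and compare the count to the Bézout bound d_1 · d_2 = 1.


Common zeros: {(1, 0)}; count = 1; Bézout bound = 1.

deg(f) = 1, deg(g) = 1, so Bézout bound = 1.
Scan x ∈ F_11. For each x, list the y ∈ F_11 with f(x, y) ≡ 0 and those with g(x, y) ≡ 0 (mod 11); the common zeros in that column are the intersection.
  x = 0: f ≡ 0 at y ∈ ∅; g ≡ 0 at y ∈ {8}; common: ∅.
  x = 1: f ≡ 0 at y ∈ {0, 1, 2, 3, 4, 5, 6, 7, 8, 9, 10}; g ≡ 0 at y ∈ {0}; common: {0}.
  x = 2: f ≡ 0 at y ∈ ∅; g ≡ 0 at y ∈ {3}; common: ∅.
  x = 3: f ≡ 0 at y ∈ ∅; g ≡ 0 at y ∈ {6}; common: ∅.
  x = 4: f ≡ 0 at y ∈ ∅; g ≡ 0 at y ∈ {9}; common: ∅.
  x = 5: f ≡ 0 at y ∈ ∅; g ≡ 0 at y ∈ {1}; common: ∅.
  x = 6: f ≡ 0 at y ∈ ∅; g ≡ 0 at y ∈ {4}; common: ∅.
  x = 7: f ≡ 0 at y ∈ ∅; g ≡ 0 at y ∈ {7}; common: ∅.
  x = 8: f ≡ 0 at y ∈ ∅; g ≡ 0 at y ∈ {10}; common: ∅.
  x = 9: f ≡ 0 at y ∈ ∅; g ≡ 0 at y ∈ {2}; common: ∅.
  x = 10: f ≡ 0 at y ∈ ∅; g ≡ 0 at y ∈ {5}; common: ∅.
Collecting: common zeros = {(1, 0)}, so the count is 1.
Comparison with the Bézout bound: 1 ≤ 1 = deg(f)·deg(g), as expected for curves with no common component (the bound is attained).


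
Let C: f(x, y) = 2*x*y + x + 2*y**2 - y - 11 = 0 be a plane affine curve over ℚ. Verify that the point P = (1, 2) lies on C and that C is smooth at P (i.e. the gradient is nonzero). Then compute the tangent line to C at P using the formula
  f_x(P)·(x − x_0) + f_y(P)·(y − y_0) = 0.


Tangent line at P: 5*x + 9*y - 23 = 0.

Step 1: f(1, 2) = 0, so P lies on C.
Step 2: partial derivatives
  f_x(x, y) = 2*y + 1, f_y(x, y) = 2*x + 4*y - 1.
  f_x(P) = 5, f_y(P) = 9 (gradient nonzero, so P is smooth).
Step 3: tangent line at P: 5·(x − 1) + 9·(y − 2) = 0.
Expanding: 5*x + 9*y - 23 = 0.


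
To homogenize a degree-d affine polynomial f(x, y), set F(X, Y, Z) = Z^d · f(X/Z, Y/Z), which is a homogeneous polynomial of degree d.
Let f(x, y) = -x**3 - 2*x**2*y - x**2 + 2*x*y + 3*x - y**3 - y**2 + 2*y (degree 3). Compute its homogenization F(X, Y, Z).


F(X, Y, Z) = -X**3 - 2*X**2*Y - X**2*Z + 2*X*Y*Z + 3*X*Z**2 - Y**3 - Y**2*Z + 2*Y*Z**2

deg(f) = 3.
Substitute x = X/Z, y = Y/Z into f, then multiply by Z^3.
  monomial -1·x^3·y^0 ↦ -1·X^3·Y^0·Z^0.
  monomial -2·x^2·y^1 ↦ -2·X^2·Y^1·Z^0.
  monomial -1·x^2·y^0 ↦ -1·X^2·Y^0·Z^1.
  monomial 2·x^1·y^1 ↦ 2·X^1·Y^1·Z^1.
  monomial 3·x^1·y^0 ↦ 3·X^1·Y^0·Z^2.
  monomial -1·x^0·y^3 ↦ -1·X^0·Y^3·Z^0.
  monomial -1·x^0·y^2 ↦ -1·X^0·Y^2·Z^1.
  monomial 2·x^0·y^1 ↦ 2·X^0·Y^1·Z^2.
Collecting: F(X, Y, Z) = -X**3 - 2*X**2*Y - X**2*Z + 2*X*Y*Z + 3*X*Z**2 - Y**3 - Y**2*Z + 2*Y*Z**2.


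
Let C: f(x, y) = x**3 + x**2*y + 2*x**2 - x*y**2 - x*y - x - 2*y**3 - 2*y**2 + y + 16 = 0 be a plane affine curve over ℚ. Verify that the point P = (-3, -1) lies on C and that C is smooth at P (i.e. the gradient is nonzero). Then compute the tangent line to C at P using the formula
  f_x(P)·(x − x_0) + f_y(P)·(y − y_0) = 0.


Tangent line at P: 20*x + 5*y + 65 = 0.

Step 1: f(-3, -1) = 0, so P lies on C.
Step 2: partial derivatives
  f_x(x, y) = 3*x**2 + 2*x*y + 4*x - y**2 - y - 1, f_y(x, y) = x**2 - 2*x*y - x - 6*y**2 - 4*y + 1.
  f_x(P) = 20, f_y(P) = 5 (gradient nonzero, so P is smooth).
Step 3: tangent line at P: 20·(x − -3) + 5·(y − -1) = 0.
Expanding: 20*x + 5*y + 65 = 0.


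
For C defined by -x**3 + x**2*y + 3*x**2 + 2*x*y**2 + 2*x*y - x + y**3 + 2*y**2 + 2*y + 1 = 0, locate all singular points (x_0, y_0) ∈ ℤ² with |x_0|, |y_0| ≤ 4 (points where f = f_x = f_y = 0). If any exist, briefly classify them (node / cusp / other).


Singular points: {(1, -1)}; classification: node.

Compute partial derivatives:
  f_x = -3*x**2 + 2*x*y + 6*x + 2*y**2 + 2*y - 1.
  f_y = x**2 + 4*x*y + 2*x + 3*y**2 + 4*y + 2.
Scan x_0 ∈ {−4, ..., 4}. For each x_0, f_y(x_0, y) is a polynomial in y; find its integer roots y ∈ {−4, ..., 4}, then test f_x and f at those candidates.
  x = -4: f_y(-4, y) = 3*y**2 - 12*y + 10; no integer root y with |y| ≤ 4.
  x = -3: f_y(-3, y) = 3*y**2 - 8*y + 5; vanishes at y ∈ {1}. (-3, 1): f_x = -48 ≠ 0.
  x = -2: f_y(-2, y) = 3*y**2 - 4*y + 2; no integer root y with |y| ≤ 4.
  x = -1: f_y(-1, y) = 3*y**2 + 1; no integer root y with |y| ≤ 4.
  x = 0: f_y(0, y) = 3*y**2 + 4*y + 2; no integer root y with |y| ≤ 4.
  x = 1: f_y(1, y) = 3*y**2 + 8*y + 5; vanishes at y ∈ {-1}. (1, -1): f_x = 0, f = 0 — SINGULAR.
  x = 2: f_y(2, y) = 3*y**2 + 12*y + 10; no integer root y with |y| ≤ 4.
  x = 3: f_y(3, y) = 3*y**2 + 16*y + 17; no integer root y with |y| ≤ 4.
  x = 4: f_y(4, y) = 3*y**2 + 20*y + 26; no integer root y with |y| ≤ 4.
Only singular point on the grid: (1, -1).
Classify: substitute x = 1 + u, y = -1 + v and expand: f = -u**3 + u**2*v - u**2 + 2*u*v**2 + v**3 + v**2.
No constant or linear terms (consistent with a singular point). Quadratic part: -u**2 + v**2. Cubic part: -u**3 + u**2*v + 2*u*v**2 + v**3.
The quadratic part v**2 - u**2 = (v − u)(v + u) splits into two distinct linear factors, so there are two distinct tangent lines y − -1 = ±(x − 1) — this is a node (ordinary double point).
Classification: node.


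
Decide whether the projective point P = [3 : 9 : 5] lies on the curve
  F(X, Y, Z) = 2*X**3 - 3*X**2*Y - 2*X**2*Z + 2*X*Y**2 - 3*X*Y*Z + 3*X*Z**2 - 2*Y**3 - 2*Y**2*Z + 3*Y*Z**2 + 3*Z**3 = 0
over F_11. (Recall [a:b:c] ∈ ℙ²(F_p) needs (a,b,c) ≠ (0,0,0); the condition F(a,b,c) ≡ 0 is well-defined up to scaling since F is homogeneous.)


F(3,9,5) ≡ 8 (mod 11); P is NOT on the curve.

Evaluate F(3, 9, 5) term-by-term (mod 11).
  2*X**3 ↦ 2·27·1·1 = 54
  -3*X**2*Y ↦ -3·9·9·1 = -243
  -2*X**2*Z ↦ -2·9·1·5 = -90
  2*X*Y**2 ↦ 2·3·81·1 = 486
  -3*X*Y*Z ↦ -3·3·9·5 = -405
  3*X*Z**2 ↦ 3·3·1·25 = 225
  -2*Y**3 ↦ -2·1·729·1 = -1458
  -2*Y**2*Z ↦ -2·1·81·5 = -810
  3*Y*Z**2 ↦ 3·1·9·25 = 675
  3*Z**3 ↦ 3·1·1·125 = 375
Sum: F(3, 9, 5) = (54) + (-243) + (-90) + (486) + (-405) + (225) + (-1458) + (-810) + (675) + (375) = -1191.
Reducing mod 11: -1191 ≡ 8 (mod 11).
Since F(a, b, c) ≡ 8 ≠ 0 (mod 11), P does NOT lie on the curve.


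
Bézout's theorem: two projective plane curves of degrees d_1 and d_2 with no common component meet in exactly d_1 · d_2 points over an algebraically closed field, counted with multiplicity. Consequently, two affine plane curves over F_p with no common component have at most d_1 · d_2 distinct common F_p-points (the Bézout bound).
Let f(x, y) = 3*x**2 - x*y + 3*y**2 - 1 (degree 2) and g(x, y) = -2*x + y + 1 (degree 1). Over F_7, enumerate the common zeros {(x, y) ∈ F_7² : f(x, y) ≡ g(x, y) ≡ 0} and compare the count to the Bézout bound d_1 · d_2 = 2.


Common zeros: ∅; count = 0; Bézout bound = 2.

deg(f) = 2, deg(g) = 1, so Bézout bound = 2.
Scan x ∈ F_7. For each x, list the y ∈ F_7 with f(x, y) ≡ 0 and those with g(x, y) ≡ 0 (mod 7); the common zeros in that column are the intersection.
  x = 0: f ≡ 0 at y ∈ ∅; g ≡ 0 at y ∈ {6}; common: ∅.
  x = 1: f ≡ 0 at y ∈ ∅; g ≡ 0 at y ∈ {1}; common: ∅.
  x = 2: f ≡ 0 at y ∈ ∅; g ≡ 0 at y ∈ {3}; common: ∅.
  x = 3: f ≡ 0 at y ∈ ∅; g ≡ 0 at y ∈ {5}; common: ∅.
  x = 4: f ≡ 0 at y ∈ ∅; g ≡ 0 at y ∈ {0}; common: ∅.
  x = 5: f ≡ 0 at y ∈ ∅; g ≡ 0 at y ∈ {2}; common: ∅.
  x = 6: f ≡ 0 at y ∈ ∅; g ≡ 0 at y ∈ {4}; common: ∅.
Collecting: common zeros = ∅, so the count is 0.
Comparison with the Bézout bound: 0 ≤ 2 = deg(f)·deg(g), as expected for curves with no common component (the affine F_7-count falls short of the bound because intersections may lie at infinity, over extension fields, or carry multiplicity).


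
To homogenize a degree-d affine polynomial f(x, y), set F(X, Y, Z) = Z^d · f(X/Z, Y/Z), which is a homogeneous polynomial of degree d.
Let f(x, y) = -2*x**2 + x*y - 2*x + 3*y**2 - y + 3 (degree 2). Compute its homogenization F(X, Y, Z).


F(X, Y, Z) = -2*X**2 + X*Y - 2*X*Z + 3*Y**2 - Y*Z + 3*Z**2

deg(f) = 2.
Substitute x = X/Z, y = Y/Z into f, then multiply by Z^2.
  monomial -2·x^2·y^0 ↦ -2·X^2·Y^0·Z^0.
  monomial 1·x^1·y^1 ↦ 1·X^1·Y^1·Z^0.
  monomial -2·x^1·y^0 ↦ -2·X^1·Y^0·Z^1.
  monomial 3·x^0·y^2 ↦ 3·X^0·Y^2·Z^0.
  monomial -1·x^0·y^1 ↦ -1·X^0·Y^1·Z^1.
  monomial 3·x^0·y^0 ↦ 3·X^0·Y^0·Z^2.
Collecting: F(X, Y, Z) = -2*X**2 + X*Y - 2*X*Z + 3*Y**2 - Y*Z + 3*Z**2.


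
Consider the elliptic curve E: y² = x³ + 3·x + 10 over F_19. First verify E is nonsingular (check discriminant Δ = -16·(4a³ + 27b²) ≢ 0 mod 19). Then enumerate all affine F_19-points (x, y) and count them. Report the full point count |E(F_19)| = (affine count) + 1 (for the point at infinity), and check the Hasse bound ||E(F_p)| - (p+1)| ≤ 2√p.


Affine points = {(2, 9), (2, 10), (5, 6), (5, 13), (6, 4), (6, 15), (9, 5), (9, 14), (11, 5), (11, 14), (12, 8), (12, 11), (13, 2), (13, 17), (18, 5), (18, 14)}; affine count = 16; |E(F_19)| = 17.

Discriminant check: Δ ∝ 4a³ + 27b² = 4·3³ + 27·10² = 4·27 + 27·100 ≡ 15 (mod 19). Nonzero ⇒ E is nonsingular.
For each x ∈ F_19, compute rhs = x³ + 3·x + 10 mod 19, then count y ∈ F_19 with y² ≡ rhs.
  x = 0: rhs = 10, matching y values: none (0 points).
  x = 1: rhs = 14, matching y values: none (0 points).
  x = 2: rhs = 5, matching y values: 9, 10 (2 points).
  x = 3: rhs = 8, matching y values: none (0 points).
  x = 4: rhs = 10, matching y values: none (0 points).
  x = 5: rhs = 17, matching y values: 6, 13 (2 points).
  x = 6: rhs = 16, matching y values: 4, 15 (2 points).
  x = 7: rhs = 13, matching y values: none (0 points).
  x = 8: rhs = 14, matching y values: none (0 points).
  x = 9: rhs = 6, matching y values: 5, 14 (2 points).
  x = 10: rhs = 14, matching y values: none (0 points).
  x = 11: rhs = 6, matching y values: 5, 14 (2 points).
  x = 12: rhs = 7, matching y values: 8, 11 (2 points).
  x = 13: rhs = 4, matching y values: 2, 17 (2 points).
  x = 14: rhs = 3, matching y values: none (0 points).
  x = 15: rhs = 10, matching y values: none (0 points).
  x = 16: rhs = 12, matching y values: none (0 points).
  x = 17: rhs = 15, matching y values: none (0 points).
  x = 18: rhs = 6, matching y values: 5, 14 (2 points).
Total affine count: 16.
Full point count |E(F_19)| = 16 + 1 = 17.
Hasse bound: |17 − (19+1)| = |-3| = 3 ≤ 2√19 ≈ 8.7178 ✓.


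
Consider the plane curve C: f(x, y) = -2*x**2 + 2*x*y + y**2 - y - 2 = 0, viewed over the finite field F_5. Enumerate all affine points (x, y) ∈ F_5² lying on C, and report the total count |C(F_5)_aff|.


Affine F_5-points: {(0, 2), (0, 4), (2, 0), (2, 2), (3, 0), (4, 4)}; count = 6.

For each of the 25 pairs (x, y) ∈ F_5², evaluate f(x, y) mod 5. Record the zeros.
  x = 0: [0↦3, 1↦3, 2↦0, 3↦4, 4↦0]  zeros at y ∈ {2, 4}
  x = 1: [0↦1, 1↦3, 2↦2, 3↦3, 4↦1]  zeros at y ∈ ∅
  x = 2: [0↦0, 1↦4, 2↦0, 3↦3, 4↦3]  zeros at y ∈ {0, 2}
  x = 3: [0↦0, 1↦1, 2↦4, 3↦4, 4↦1]  zeros at y ∈ {0}
  x = 4: [0↦1, 1↦4, 2↦4, 3↦1, 4↦0]  zeros at y ∈ {4}
Collecting zeros: affine points = {(0, 2), (0, 4), (2, 0), (2, 2), (3, 0), (4, 4)}.
Total count |C(F_5)_aff| = 6.


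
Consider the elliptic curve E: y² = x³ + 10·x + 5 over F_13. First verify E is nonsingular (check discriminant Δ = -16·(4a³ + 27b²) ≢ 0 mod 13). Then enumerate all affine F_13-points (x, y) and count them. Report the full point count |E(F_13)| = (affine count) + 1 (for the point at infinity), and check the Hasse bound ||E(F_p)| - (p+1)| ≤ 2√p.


Affine points = {(1, 4), (1, 9), (3, 6), (3, 7), (8, 5), (8, 8), (10, 0), (11, 4), (11, 9)}; affine count = 9; |E(F_13)| = 10.

Discriminant check: Δ ∝ 4a³ + 27b² = 4·10³ + 27·5² = 4·1000 + 27·25 ≡ 8 (mod 13). Nonzero ⇒ E is nonsingular.
For each x ∈ F_13, compute rhs = x³ + 10·x + 5 mod 13, then count y ∈ F_13 with y² ≡ rhs.
  x = 0: rhs = 5, matching y values: none (0 points).
  x = 1: rhs = 3, matching y values: 4, 9 (2 points).
  x = 2: rhs = 7, matching y values: none (0 points).
  x = 3: rhs = 10, matching y values: 6, 7 (2 points).
  x = 4: rhs = 5, matching y values: none (0 points).
  x = 5: rhs = 11, matching y values: none (0 points).
  x = 6: rhs = 8, matching y values: none (0 points).
  x = 7: rhs = 2, matching y values: none (0 points).
  x = 8: rhs = 12, matching y values: 5, 8 (2 points).
  x = 9: rhs = 5, matching y values: none (0 points).
  x = 10: rhs = 0, matching y values: 0 (1 points).
  x = 11: rhs = 3, matching y values: 4, 9 (2 points).
  x = 12: rhs = 7, matching y values: none (0 points).
Total affine count: 9.
Full point count |E(F_13)| = 9 + 1 = 10.
Hasse bound: |10 − (13+1)| = |-4| = 4 ≤ 2√13 ≈ 7.2111 ✓.


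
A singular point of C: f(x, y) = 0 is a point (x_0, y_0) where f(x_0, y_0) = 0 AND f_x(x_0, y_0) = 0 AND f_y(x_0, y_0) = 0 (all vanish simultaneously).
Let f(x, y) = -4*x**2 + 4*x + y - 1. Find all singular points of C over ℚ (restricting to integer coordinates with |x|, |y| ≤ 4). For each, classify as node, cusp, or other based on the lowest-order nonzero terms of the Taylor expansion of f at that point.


No singular points in the scanned grid; C is smooth there.

Compute partial derivatives:
  f_x = 4 - 8*x.
  f_y = 1.
f_y = 1 is a nonzero constant, so f_y never vanishes: no point (x, y) can satisfy f = f_x = f_y = 0. In particular no (x, y) ∈ {−4, ..., 4}² is singular; the curve is smooth.


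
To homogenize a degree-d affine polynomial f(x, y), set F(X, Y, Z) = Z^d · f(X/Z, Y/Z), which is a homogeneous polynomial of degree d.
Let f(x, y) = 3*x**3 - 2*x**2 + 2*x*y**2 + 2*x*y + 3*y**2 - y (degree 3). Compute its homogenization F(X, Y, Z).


F(X, Y, Z) = 3*X**3 - 2*X**2*Z + 2*X*Y**2 + 2*X*Y*Z + 3*Y**2*Z - Y*Z**2

deg(f) = 3.
Substitute x = X/Z, y = Y/Z into f, then multiply by Z^3.
  monomial 3·x^3·y^0 ↦ 3·X^3·Y^0·Z^0.
  monomial -2·x^2·y^0 ↦ -2·X^2·Y^0·Z^1.
  monomial 2·x^1·y^2 ↦ 2·X^1·Y^2·Z^0.
  monomial 2·x^1·y^1 ↦ 2·X^1·Y^1·Z^1.
  monomial 3·x^0·y^2 ↦ 3·X^0·Y^2·Z^1.
  monomial -1·x^0·y^1 ↦ -1·X^0·Y^1·Z^2.
Collecting: F(X, Y, Z) = 3*X**3 - 2*X**2*Z + 2*X*Y**2 + 2*X*Y*Z + 3*Y**2*Z - Y*Z**2.


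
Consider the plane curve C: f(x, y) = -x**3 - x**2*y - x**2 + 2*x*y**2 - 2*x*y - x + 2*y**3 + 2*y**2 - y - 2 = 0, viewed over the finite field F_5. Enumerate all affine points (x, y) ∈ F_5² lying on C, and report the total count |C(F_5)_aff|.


Affine F_5-points: {(0, 2), (1, 0), (2, 3), (3, 2), (4, 2)}; count = 5.

For each of the 25 pairs (x, y) ∈ F_5², evaluate f(x, y) mod 5. Record the zeros.
  x = 0: [0↦3, 1↦1, 2↦0, 3↦2, 4↦4]  zeros at y ∈ {2}
  x = 1: [0↦0, 1↦2, 2↦4, 3↦3, 4↦1]  zeros at y ∈ {0}
  x = 2: [0↦4, 1↦3, 2↦1, 3↦0, 4↦2]  zeros at y ∈ {3}
  x = 3: [0↦4, 1↦3, 2↦0, 3↦2, 4↦1]  zeros at y ∈ {2}
  x = 4: [0↦4, 1↦1, 2↦0, 3↦3, 4↦2]  zeros at y ∈ {2}
Collecting zeros: affine points = {(0, 2), (1, 0), (2, 3), (3, 2), (4, 2)}.
Total count |C(F_5)_aff| = 5.


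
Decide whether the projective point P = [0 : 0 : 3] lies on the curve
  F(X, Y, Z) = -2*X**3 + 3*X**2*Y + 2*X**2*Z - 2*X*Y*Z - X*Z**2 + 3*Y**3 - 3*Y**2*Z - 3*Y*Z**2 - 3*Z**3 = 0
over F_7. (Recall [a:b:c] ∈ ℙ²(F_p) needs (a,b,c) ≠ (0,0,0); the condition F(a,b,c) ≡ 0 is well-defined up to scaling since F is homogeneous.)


F(0,0,3) ≡ 3 (mod 7); P is NOT on the curve.

Evaluate F(0, 0, 3) term-by-term (mod 7).
  -2*X**3 ↦ -2·0·1·1 = 0
  3*X**2*Y ↦ 3·0·0·1 = 0
  2*X**2*Z ↦ 2·0·1·3 = 0
  -2*X*Y*Z ↦ -2·0·0·3 = 0
  -X*Z**2 ↦ -1·0·1·9 = 0
  3*Y**3 ↦ 3·1·0·1 = 0
  -3*Y**2*Z ↦ -3·1·0·3 = 0
  -3*Y*Z**2 ↦ -3·1·0·9 = 0
  -3*Z**3 ↦ -3·1·1·27 = -81
Sum: F(0, 0, 3) = (0) + (0) + (0) + (0) + (0) + (0) + (0) + (0) + (-81) = -81.
Reducing mod 7: -81 ≡ 3 (mod 7).
Since F(a, b, c) ≡ 3 ≠ 0 (mod 7), P does NOT lie on the curve.


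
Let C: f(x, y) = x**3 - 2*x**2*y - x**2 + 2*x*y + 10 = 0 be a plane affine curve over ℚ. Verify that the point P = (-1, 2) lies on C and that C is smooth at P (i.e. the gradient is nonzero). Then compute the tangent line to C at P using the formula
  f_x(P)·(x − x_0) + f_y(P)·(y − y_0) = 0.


Tangent line at P: 17*x - 4*y + 25 = 0.

Step 1: f(-1, 2) = 0, so P lies on C.
Step 2: partial derivatives
  f_x(x, y) = 3*x**2 - 4*x*y - 2*x + 2*y, f_y(x, y) = -2*x**2 + 2*x.
  f_x(P) = 17, f_y(P) = -4 (gradient nonzero, so P is smooth).
Step 3: tangent line at P: 17·(x − -1) + -4·(y − 2) = 0.
Expanding: 17*x - 4*y + 25 = 0.


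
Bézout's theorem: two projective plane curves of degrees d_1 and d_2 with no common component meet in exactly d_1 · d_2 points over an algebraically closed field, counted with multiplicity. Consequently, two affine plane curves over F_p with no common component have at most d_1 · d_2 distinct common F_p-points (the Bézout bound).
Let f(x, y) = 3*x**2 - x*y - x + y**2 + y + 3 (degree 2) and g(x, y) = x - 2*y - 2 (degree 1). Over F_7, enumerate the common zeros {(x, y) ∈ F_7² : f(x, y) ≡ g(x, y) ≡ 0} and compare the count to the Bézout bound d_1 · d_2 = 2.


Common zeros: {(1, 3), (3, 4)}; count = 2; Bézout bound = 2.

deg(f) = 2, deg(g) = 1, so Bézout bound = 2.
Scan x ∈ F_7. For each x, list the y ∈ F_7 with f(x, y) ≡ 0 and those with g(x, y) ≡ 0 (mod 7); the common zeros in that column are the intersection.
  x = 0: f ≡ 0 at y ∈ ∅; g ≡ 0 at y ∈ {6}; common: ∅.
  x = 1: f ≡ 0 at y ∈ {3, 4}; g ≡ 0 at y ∈ {3}; common: {3}.
  x = 2: f ≡ 0 at y ∈ ∅; g ≡ 0 at y ∈ {0}; common: ∅.
  x = 3: f ≡ 0 at y ∈ {4, 5}; g ≡ 0 at y ∈ {4}; common: {4}.
  x = 4: f ≡ 0 at y ∈ ∅; g ≡ 0 at y ∈ {1}; common: ∅.
  x = 5: f ≡ 0 at y ∈ {1, 3}; g ≡ 0 at y ∈ {5}; common: ∅.
  x = 6: f ≡ 0 at y ∈ {0, 5}; g ≡ 0 at y ∈ {2}; common: ∅.
Collecting: common zeros = {(1, 3), (3, 4)}, so the count is 2.
Comparison with the Bézout bound: 2 ≤ 2 = deg(f)·deg(g), as expected for curves with no common component (the bound is attained).


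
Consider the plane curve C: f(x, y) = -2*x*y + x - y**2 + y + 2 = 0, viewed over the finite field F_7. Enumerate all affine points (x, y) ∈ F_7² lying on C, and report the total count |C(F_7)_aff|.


Affine F_7-points: {(0, 2), (0, 6), (2, 1), (2, 3), (5, 0), (5, 5)}; count = 6.

For each of the 49 pairs (x, y) ∈ F_7², evaluate f(x, y) mod 7. Record the zeros.
  x = 0: [0↦2, 1↦2, 2↦0, 3↦3, 4↦4, 5↦3, 6↦0]  zeros at y ∈ {2, 6}
  x = 1: [0↦3, 1↦1, 2↦4, 3↦5, 4↦4, 5↦1, 6↦3]  zeros at y ∈ ∅
  x = 2: [0↦4, 1↦0, 2↦1, 3↦0, 4↦4, 5↦6, 6↦6]  zeros at y ∈ {1, 3}
  x = 3: [0↦5, 1↦6, 2↦5, 3↦2, 4↦4, 5↦4, 6↦2]  zeros at y ∈ ∅
  x = 4: [0↦6, 1↦5, 2↦2, 3↦4, 4↦4, 5↦2, 6↦5]  zeros at y ∈ ∅
  x = 5: [0↦0, 1↦4, 2↦6, 3↦6, 4↦4, 5↦0, 6↦1]  zeros at y ∈ {0, 5}
  x = 6: [0↦1, 1↦3, 2↦3, 3↦1, 4↦4, 5↦5, 6↦4]  zeros at y ∈ ∅
Collecting zeros: affine points = {(0, 2), (0, 6), (2, 1), (2, 3), (5, 0), (5, 5)}.
Total count |C(F_7)_aff| = 6.


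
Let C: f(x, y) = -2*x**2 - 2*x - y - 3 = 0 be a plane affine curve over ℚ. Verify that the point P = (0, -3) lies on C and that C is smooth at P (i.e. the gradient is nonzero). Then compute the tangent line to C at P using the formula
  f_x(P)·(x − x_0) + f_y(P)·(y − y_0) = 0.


Tangent line at P: -2*x - y - 3 = 0.

Step 1: f(0, -3) = 0, so P lies on C.
Step 2: partial derivatives
  f_x(x, y) = -4*x - 2, f_y(x, y) = -1.
  f_x(P) = -2, f_y(P) = -1 (gradient nonzero, so P is smooth).
Step 3: tangent line at P: -2·(x − 0) + -1·(y − -3) = 0.
Expanding: -2*x - y - 3 = 0.


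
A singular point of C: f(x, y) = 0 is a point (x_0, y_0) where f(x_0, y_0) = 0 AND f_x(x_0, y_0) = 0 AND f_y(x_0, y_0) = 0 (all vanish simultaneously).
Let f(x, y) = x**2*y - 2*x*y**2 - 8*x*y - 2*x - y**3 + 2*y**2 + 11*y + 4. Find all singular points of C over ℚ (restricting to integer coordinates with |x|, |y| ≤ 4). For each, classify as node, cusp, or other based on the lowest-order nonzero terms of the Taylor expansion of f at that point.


Singular points: {(2, -1)}; classification: node.

Compute partial derivatives:
  f_x = 2*x*y - 2*y**2 - 8*y - 2.
  f_y = x**2 - 4*x*y - 8*x - 3*y**2 + 4*y + 11.
Scan x_0 ∈ {−4, ..., 4}. For each x_0, f_y(x_0, y) is a polynomial in y; find its integer roots y ∈ {−4, ..., 4}, then test f_x and f at those candidates.
  x = -4: f_y(-4, y) = -3*y**2 + 20*y + 59; no integer root y with |y| ≤ 4.
  x = -3: f_y(-3, y) = -3*y**2 + 16*y + 44; vanishes at y ∈ {-2}. (-3, -2): f_x = 18 ≠ 0.
  x = -2: f_y(-2, y) = -3*y**2 + 12*y + 31; no integer root y with |y| ≤ 4.
  x = -1: f_y(-1, y) = -3*y**2 + 8*y + 20; no integer root y with |y| ≤ 4.
  x = 0: f_y(0, y) = -3*y**2 + 4*y + 11; no integer root y with |y| ≤ 4.
  x = 1: f_y(1, y) = 4 - 3*y**2; no integer root y with |y| ≤ 4.
  x = 2: f_y(2, y) = -3*y**2 - 4*y - 1; vanishes at y ∈ {-1}. (2, -1): f_x = 0, f = 0 — SINGULAR.
  x = 3: f_y(3, y) = -3*y**2 - 8*y - 4; vanishes at y ∈ {-2}. (3, -2): f_x = -6 ≠ 0.
  x = 4: f_y(4, y) = -3*y**2 - 12*y - 5; no integer root y with |y| ≤ 4.
Only singular point on the grid: (2, -1).
Classify: substitute x = 2 + u, y = -1 + v and expand: f = u**2*v - u**2 - 2*u*v**2 - v**3 + v**2.
No constant or linear terms (consistent with a singular point). Quadratic part: -u**2 + v**2. Cubic part: u**2*v - 2*u*v**2 - v**3.
The quadratic part v**2 - u**2 = (v − u)(v + u) splits into two distinct linear factors, so there are two distinct tangent lines y − -1 = ±(x − 2) — this is a node (ordinary double point).
Classification: node.


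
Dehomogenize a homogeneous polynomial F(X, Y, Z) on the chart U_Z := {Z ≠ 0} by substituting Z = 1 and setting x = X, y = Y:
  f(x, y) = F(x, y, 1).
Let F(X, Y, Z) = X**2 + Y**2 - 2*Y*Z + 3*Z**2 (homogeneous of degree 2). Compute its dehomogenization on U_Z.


f(x, y) = x**2 + y**2 - 2*y + 3

On U_Z we set Z = 1. Each monomial c·X^i·Y^j·Z^k in F becomes c·x^i·y^j·1^k = c·x^i·y^j.
Substituting Z = 1: F(X, Y, 1) = x**2 + y**2 - 2*y + 3.
Note: deg(f) ≤ deg(F) = 2; strict inequality happens when F is divisible by Z (lost terms).


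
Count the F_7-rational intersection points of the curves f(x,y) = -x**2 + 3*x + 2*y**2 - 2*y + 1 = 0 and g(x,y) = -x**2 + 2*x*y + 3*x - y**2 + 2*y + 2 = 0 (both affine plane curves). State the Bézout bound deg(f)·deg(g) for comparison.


Common zeros: ∅; count = 0; Bézout bound = 4.

deg(f) = 2, deg(g) = 2, so Bézout bound = 4.
Scan x ∈ F_7. For each x, list the y ∈ F_7 with f(x, y) ≡ 0 and those with g(x, y) ≡ 0 (mod 7); the common zeros in that column are the intersection.
  x = 0: f ≡ 0 at y ∈ ∅; g ≡ 0 at y ∈ ∅; common: ∅.
  x = 1: f ≡ 0 at y ∈ {2, 6}; g ≡ 0 at y ∈ {1, 3}; common: ∅.
  x = 2: f ≡ 0 at y ∈ {2, 6}; g ≡ 0 at y ∈ ∅; common: ∅.
  x = 3: f ≡ 0 at y ∈ ∅; g ≡ 0 at y ∈ {2, 6}; common: ∅.
  x = 4: f ≡ 0 at y ∈ {4}; g ≡ 0 at y ∈ {1, 2}; common: ∅.
  x = 5: f ≡ 0 at y ∈ ∅; g ≡ 0 at y ∈ {6}; common: ∅.
  x = 6: f ≡ 0 at y ∈ {4}; g ≡ 0 at y ∈ ∅; common: ∅.
Collecting: common zeros = ∅, so the count is 0.
Comparison with the Bézout bound: 0 ≤ 4 = deg(f)·deg(g), as expected for curves with no common component (the affine F_7-count falls short of the bound because intersections may lie at infinity, over extension fields, or carry multiplicity).


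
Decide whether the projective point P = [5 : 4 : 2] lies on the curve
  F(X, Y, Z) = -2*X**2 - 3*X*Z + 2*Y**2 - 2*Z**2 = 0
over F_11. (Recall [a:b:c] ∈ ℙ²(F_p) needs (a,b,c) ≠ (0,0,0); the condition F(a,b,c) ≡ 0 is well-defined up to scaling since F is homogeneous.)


F(5,4,2) ≡ 10 (mod 11); P is NOT on the curve.

Evaluate F(5, 4, 2) term-by-term (mod 11).
  -2*X**2 ↦ -2·25·1·1 = -50
  -3*X*Z ↦ -3·5·1·2 = -30
  2*Y**2 ↦ 2·1·16·1 = 32
  -2*Z**2 ↦ -2·1·1·4 = -8
Sum: F(5, 4, 2) = (-50) + (-30) + (32) + (-8) = -56.
Reducing mod 11: -56 ≡ 10 (mod 11).
Since F(a, b, c) ≡ 10 ≠ 0 (mod 11), P does NOT lie on the curve.


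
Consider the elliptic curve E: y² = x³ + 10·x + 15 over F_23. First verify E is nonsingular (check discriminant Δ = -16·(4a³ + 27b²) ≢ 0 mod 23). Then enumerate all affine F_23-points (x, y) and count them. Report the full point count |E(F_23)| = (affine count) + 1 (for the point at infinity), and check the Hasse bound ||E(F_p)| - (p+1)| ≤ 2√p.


Affine points = {(1, 7), (1, 16), (3, 7), (3, 16), (4, 2), (4, 21), (5, 11), (5, 12), (8, 3), (8, 20), (9, 11), (9, 12), (12, 0), (14, 1), (14, 22), (16, 4), (16, 19), (18, 1), (18, 22), (19, 7), (19, 16), (20, 2), (20, 21), (22, 2), (22, 21)}; affine count = 25; |E(F_23)| = 26.

Discriminant check: Δ ∝ 4a³ + 27b² = 4·10³ + 27·15² = 4·1000 + 27·225 ≡ 1 (mod 23). Nonzero ⇒ E is nonsingular.
For each x ∈ F_23, compute rhs = x³ + 10·x + 15 mod 23, then count y ∈ F_23 with y² ≡ rhs.
  x = 0: rhs = 15, matching y values: none (0 points).
  x = 1: rhs = 3, matching y values: 7, 16 (2 points).
  x = 2: rhs = 20, matching y values: none (0 points).
  x = 3: rhs = 3, matching y values: 7, 16 (2 points).
  x = 4: rhs = 4, matching y values: 2, 21 (2 points).
  x = 5: rhs = 6, matching y values: 11, 12 (2 points).
  x = 6: rhs = 15, matching y values: none (0 points).
  x = 7: rhs = 14, matching y values: none (0 points).
  x = 8: rhs = 9, matching y values: 3, 20 (2 points).
  x = 9: rhs = 6, matching y values: 11, 12 (2 points).
  x = 10: rhs = 11, matching y values: none (0 points).
  x = 11: rhs = 7, matching y values: none (0 points).
  x = 12: rhs = 0, matching y values: 0 (1 points).
  x = 13: rhs = 19, matching y values: none (0 points).
  x = 14: rhs = 1, matching y values: 1, 22 (2 points).
  x = 15: rhs = 21, matching y values: none (0 points).
  x = 16: rhs = 16, matching y values: 4, 19 (2 points).
  x = 17: rhs = 15, matching y values: none (0 points).
  x = 18: rhs = 1, matching y values: 1, 22 (2 points).
  x = 19: rhs = 3, matching y values: 7, 16 (2 points).
  x = 20: rhs = 4, matching y values: 2, 21 (2 points).
  x = 21: rhs = 10, matching y values: none (0 points).
  x = 22: rhs = 4, matching y values: 2, 21 (2 points).
Total affine count: 25.
Full point count |E(F_23)| = 25 + 1 = 26.
Hasse bound: |26 − (23+1)| = |2| = 2 ≤ 2√23 ≈ 9.5917 ✓.


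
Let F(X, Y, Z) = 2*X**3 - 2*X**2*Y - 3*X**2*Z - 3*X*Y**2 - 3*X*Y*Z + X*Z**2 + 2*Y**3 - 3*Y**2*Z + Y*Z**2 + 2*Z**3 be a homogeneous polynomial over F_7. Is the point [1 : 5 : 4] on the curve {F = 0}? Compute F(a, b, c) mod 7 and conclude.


F(1,5,4) ≡ 5 (mod 7); P is NOT on the curve.

Evaluate F(1, 5, 4) term-by-term (mod 7).
  2*X**3 ↦ 2·1·1·1 = 2
  -2*X**2*Y ↦ -2·1·5·1 = -10
  -3*X**2*Z ↦ -3·1·1·4 = -12
  -3*X*Y**2 ↦ -3·1·25·1 = -75
  -3*X*Y*Z ↦ -3·1·5·4 = -60
  X*Z**2 ↦ 1·1·1·16 = 16
  2*Y**3 ↦ 2·1·125·1 = 250
  -3*Y**2*Z ↦ -3·1·25·4 = -300
  Y*Z**2 ↦ 1·1·5·16 = 80
  2*Z**3 ↦ 2·1·1·64 = 128
Sum: F(1, 5, 4) = (2) + (-10) + (-12) + (-75) + (-60) + (16) + (250) + (-300) + (80) + (128) = 19.
Reducing mod 7: 19 ≡ 5 (mod 7).
Since F(a, b, c) ≡ 5 ≠ 0 (mod 7), P does NOT lie on the curve.


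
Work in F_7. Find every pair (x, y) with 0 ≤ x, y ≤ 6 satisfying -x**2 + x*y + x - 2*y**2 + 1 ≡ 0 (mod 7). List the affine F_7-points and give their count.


Affine F_7-points: {(0, 2), (0, 5), (1, 1), (1, 3), (3, 2), (3, 3), (6, 5)}; count = 7.

For each of the 49 pairs (x, y) ∈ F_7², evaluate f(x, y) mod 7. Record the zeros.
  x = 0: [0↦1, 1↦6, 2↦0, 3↦4, 4↦4, 5↦0, 6↦6]  zeros at y ∈ {2, 5}
  x = 1: [0↦1, 1↦0, 2↦2, 3↦0, 4↦1, 5↦5, 6↦5]  zeros at y ∈ {1, 3}
  x = 2: [0↦6, 1↦6, 2↦2, 3↦1, 4↦3, 5↦1, 6↦2]  zeros at y ∈ ∅
  x = 3: [0↦2, 1↦3, 2↦0, 3↦0, 4↦3, 5↦2, 6↦4]  zeros at y ∈ {2, 3}
  x = 4: [0↦3, 1↦5, 2↦3, 3↦4, 4↦1, 5↦1, 6↦4]  zeros at y ∈ ∅
  x = 5: [0↦2, 1↦5, 2↦4, 3↦6, 4↦4, 5↦5, 6↦2]  zeros at y ∈ ∅
  x = 6: [0↦6, 1↦3, 2↦3, 3↦6, 4↦5, 5↦0, 6↦5]  zeros at y ∈ {5}
Collecting zeros: affine points = {(0, 2), (0, 5), (1, 1), (1, 3), (3, 2), (3, 3), (6, 5)}.
Total count |C(F_7)_aff| = 7.


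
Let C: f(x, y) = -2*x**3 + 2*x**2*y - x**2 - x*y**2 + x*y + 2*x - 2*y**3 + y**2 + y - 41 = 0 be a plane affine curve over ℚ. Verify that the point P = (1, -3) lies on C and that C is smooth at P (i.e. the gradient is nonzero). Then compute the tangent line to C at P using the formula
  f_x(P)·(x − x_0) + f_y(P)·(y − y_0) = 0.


Tangent line at P: -30*x - 50*y - 120 = 0.

Step 1: f(1, -3) = 0, so P lies on C.
Step 2: partial derivatives
  f_x(x, y) = -6*x**2 + 4*x*y - 2*x - y**2 + y + 2, f_y(x, y) = 2*x**2 - 2*x*y + x - 6*y**2 + 2*y + 1.
  f_x(P) = -30, f_y(P) = -50 (gradient nonzero, so P is smooth).
Step 3: tangent line at P: -30·(x − 1) + -50·(y − -3) = 0.
Expanding: -30*x - 50*y - 120 = 0.


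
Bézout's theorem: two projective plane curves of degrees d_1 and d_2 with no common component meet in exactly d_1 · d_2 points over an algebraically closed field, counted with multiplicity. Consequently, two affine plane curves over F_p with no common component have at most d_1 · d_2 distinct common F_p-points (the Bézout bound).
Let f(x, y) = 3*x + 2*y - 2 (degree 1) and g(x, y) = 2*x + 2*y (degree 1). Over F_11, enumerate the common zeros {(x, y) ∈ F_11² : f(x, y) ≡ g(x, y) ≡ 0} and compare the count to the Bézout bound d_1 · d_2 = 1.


Common zeros: {(2, 9)}; count = 1; Bézout bound = 1.

deg(f) = 1, deg(g) = 1, so Bézout bound = 1.
Scan x ∈ F_11. For each x, list the y ∈ F_11 with f(x, y) ≡ 0 and those with g(x, y) ≡ 0 (mod 11); the common zeros in that column are the intersection.
  x = 0: f ≡ 0 at y ∈ {1}; g ≡ 0 at y ∈ {0}; common: ∅.
  x = 1: f ≡ 0 at y ∈ {5}; g ≡ 0 at y ∈ {10}; common: ∅.
  x = 2: f ≡ 0 at y ∈ {9}; g ≡ 0 at y ∈ {9}; common: {9}.
  x = 3: f ≡ 0 at y ∈ {2}; g ≡ 0 at y ∈ {8}; common: ∅.
  x = 4: f ≡ 0 at y ∈ {6}; g ≡ 0 at y ∈ {7}; common: ∅.
  x = 5: f ≡ 0 at y ∈ {10}; g ≡ 0 at y ∈ {6}; common: ∅.
  x = 6: f ≡ 0 at y ∈ {3}; g ≡ 0 at y ∈ {5}; common: ∅.
  x = 7: f ≡ 0 at y ∈ {7}; g ≡ 0 at y ∈ {4}; common: ∅.
  x = 8: f ≡ 0 at y ∈ {0}; g ≡ 0 at y ∈ {3}; common: ∅.
  x = 9: f ≡ 0 at y ∈ {4}; g ≡ 0 at y ∈ {2}; common: ∅.
  x = 10: f ≡ 0 at y ∈ {8}; g ≡ 0 at y ∈ {1}; common: ∅.
Collecting: common zeros = {(2, 9)}, so the count is 1.
Comparison with the Bézout bound: 1 ≤ 1 = deg(f)·deg(g), as expected for curves with no common component (the bound is attained).


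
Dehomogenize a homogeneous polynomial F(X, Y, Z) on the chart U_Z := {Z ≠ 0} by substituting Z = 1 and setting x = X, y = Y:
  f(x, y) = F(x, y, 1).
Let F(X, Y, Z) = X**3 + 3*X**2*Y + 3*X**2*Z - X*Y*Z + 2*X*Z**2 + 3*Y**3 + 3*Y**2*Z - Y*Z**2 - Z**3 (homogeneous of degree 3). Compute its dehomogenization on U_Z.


f(x, y) = x**3 + 3*x**2*y + 3*x**2 - x*y + 2*x + 3*y**3 + 3*y**2 - y - 1

On U_Z we set Z = 1. Each monomial c·X^i·Y^j·Z^k in F becomes c·x^i·y^j·1^k = c·x^i·y^j.
Substituting Z = 1: F(X, Y, 1) = x**3 + 3*x**2*y + 3*x**2 - x*y + 2*x + 3*y**3 + 3*y**2 - y - 1.
Note: deg(f) ≤ deg(F) = 3; strict inequality happens when F is divisible by Z (lost terms).


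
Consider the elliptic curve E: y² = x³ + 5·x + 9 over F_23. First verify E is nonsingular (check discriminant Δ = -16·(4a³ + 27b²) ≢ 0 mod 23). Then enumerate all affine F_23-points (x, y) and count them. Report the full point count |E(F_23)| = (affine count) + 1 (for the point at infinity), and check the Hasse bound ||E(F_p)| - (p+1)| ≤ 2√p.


Affine points = {(0, 3), (0, 20), (2, 2), (2, 21), (4, 1), (4, 22), (6, 5), (6, 18), (8, 3), (8, 20), (9, 1), (9, 22), (10, 1), (10, 22), (12, 7), (12, 16), (15, 3), (15, 20), (17, 4), (17, 19), (20, 6), (20, 17), (22, 7), (22, 16)}; affine count = 24; |E(F_23)| = 25.

Discriminant check: Δ ∝ 4a³ + 27b² = 4·5³ + 27·9² = 4·125 + 27·81 ≡ 19 (mod 23). Nonzero ⇒ E is nonsingular.
For each x ∈ F_23, compute rhs = x³ + 5·x + 9 mod 23, then count y ∈ F_23 with y² ≡ rhs.
  x = 0: rhs = 9, matching y values: 3, 20 (2 points).
  x = 1: rhs = 15, matching y values: none (0 points).
  x = 2: rhs = 4, matching y values: 2, 21 (2 points).
  x = 3: rhs = 5, matching y values: none (0 points).
  x = 4: rhs = 1, matching y values: 1, 22 (2 points).
  x = 5: rhs = 21, matching y values: none (0 points).
  x = 6: rhs = 2, matching y values: 5, 18 (2 points).
  x = 7: rhs = 19, matching y values: none (0 points).
  x = 8: rhs = 9, matching y values: 3, 20 (2 points).
  x = 9: rhs = 1, matching y values: 1, 22 (2 points).
  x = 10: rhs = 1, matching y values: 1, 22 (2 points).
  x = 11: rhs = 15, matching y values: none (0 points).
  x = 12: rhs = 3, matching y values: 7, 16 (2 points).
  x = 13: rhs = 17, matching y values: none (0 points).
  x = 14: rhs = 17, matching y values: none (0 points).
  x = 15: rhs = 9, matching y values: 3, 20 (2 points).
  x = 16: rhs = 22, matching y values: none (0 points).
  x = 17: rhs = 16, matching y values: 4, 19 (2 points).
  x = 18: rhs = 20, matching y values: none (0 points).
  x = 19: rhs = 17, matching y values: none (0 points).
  x = 20: rhs = 13, matching y values: 6, 17 (2 points).
  x = 21: rhs = 14, matching y values: none (0 points).
  x = 22: rhs = 3, matching y values: 7, 16 (2 points).
Total affine count: 24.
Full point count |E(F_23)| = 24 + 1 = 25.
Hasse bound: |25 − (23+1)| = |1| = 1 ≤ 2√23 ≈ 9.5917 ✓.


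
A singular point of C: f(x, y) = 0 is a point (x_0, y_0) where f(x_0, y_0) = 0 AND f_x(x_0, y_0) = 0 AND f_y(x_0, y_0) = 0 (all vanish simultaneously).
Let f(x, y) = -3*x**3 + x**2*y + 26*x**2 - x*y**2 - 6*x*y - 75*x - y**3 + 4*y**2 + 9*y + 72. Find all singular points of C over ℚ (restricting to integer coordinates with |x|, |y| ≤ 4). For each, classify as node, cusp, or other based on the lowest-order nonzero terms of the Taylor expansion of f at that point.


Singular points: {(3, 0)}; classification: node.

Compute partial derivatives:
  f_x = -9*x**2 + 2*x*y + 52*x - y**2 - 6*y - 75.
  f_y = x**2 - 2*x*y - 6*x - 3*y**2 + 8*y + 9.
Scan x_0 ∈ {−4, ..., 4}. For each x_0, f_y(x_0, y) is a polynomial in y; find its integer roots y ∈ {−4, ..., 4}, then test f_x and f at those candidates.
  x = -4: f_y(-4, y) = -3*y**2 + 16*y + 49; no integer root y with |y| ≤ 4.
  x = -3: f_y(-3, y) = -3*y**2 + 14*y + 36; no integer root y with |y| ≤ 4.
  x = -2: f_y(-2, y) = -3*y**2 + 12*y + 25; no integer root y with |y| ≤ 4.
  x = -1: f_y(-1, y) = -3*y**2 + 10*y + 16; no integer root y with |y| ≤ 4.
  x = 0: f_y(0, y) = -3*y**2 + 8*y + 9; no integer root y with |y| ≤ 4.
  x = 1: f_y(1, y) = -3*y**2 + 6*y + 4; no integer root y with |y| ≤ 4.
  x = 2: f_y(2, y) = -3*y**2 + 4*y + 1; no integer root y with |y| ≤ 4.
  x = 3: f_y(3, y) = -3*y**2 + 2*y; vanishes at y ∈ {0}. (3, 0): f_x = 0, f = 0 — SINGULAR.
  x = 4: f_y(4, y) = 1 - 3*y**2; no integer root y with |y| ≤ 4.
Only singular point on the grid: (3, 0).
Classify: substitute x = 3 + u, y = 0 + v and expand: f = -3*u**3 + u**2*v - u**2 - u*v**2 - v**3 + v**2.
No constant or linear terms (consistent with a singular point). Quadratic part: -u**2 + v**2. Cubic part: -3*u**3 + u**2*v - u*v**2 - v**3.
The quadratic part v**2 - u**2 = (v − u)(v + u) splits into two distinct linear factors, so there are two distinct tangent lines y − 0 = ±(x − 3) — this is a node (ordinary double point).
Classification: node.


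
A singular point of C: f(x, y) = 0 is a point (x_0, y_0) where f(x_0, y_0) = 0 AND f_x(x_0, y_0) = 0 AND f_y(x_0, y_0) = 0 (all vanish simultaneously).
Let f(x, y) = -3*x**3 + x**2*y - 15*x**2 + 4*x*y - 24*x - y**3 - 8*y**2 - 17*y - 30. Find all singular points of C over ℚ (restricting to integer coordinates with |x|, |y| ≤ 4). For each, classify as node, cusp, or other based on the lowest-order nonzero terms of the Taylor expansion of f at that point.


Singular points: {(-2, -3)}; classification: cusp.

Compute partial derivatives:
  f_x = -9*x**2 + 2*x*y - 30*x + 4*y - 24.
  f_y = x**2 + 4*x - 3*y**2 - 16*y - 17.
Scan x_0 ∈ {−4, ..., 4}. For each x_0, f_y(x_0, y) is a polynomial in y; find its integer roots y ∈ {−4, ..., 4}, then test f_x and f at those candidates.
  x = -4: f_y(-4, y) = -3*y**2 - 16*y - 17; no integer root y with |y| ≤ 4.
  x = -3: f_y(-3, y) = -3*y**2 - 16*y - 20; vanishes at y ∈ {-2}. (-3, -2): f_x = -11 ≠ 0.
  x = -2: f_y(-2, y) = -3*y**2 - 16*y - 21; vanishes at y ∈ {-3}. (-2, -3): f_x = 0, f = 0 — SINGULAR.
  x = -1: f_y(-1, y) = -3*y**2 - 16*y - 20; vanishes at y ∈ {-2}. (-1, -2): f_x = -7 ≠ 0.
  x = 0: f_y(0, y) = -3*y**2 - 16*y - 17; no integer root y with |y| ≤ 4.
  x = 1: f_y(1, y) = -3*y**2 - 16*y - 12; no integer root y with |y| ≤ 4.
  x = 2: f_y(2, y) = -3*y**2 - 16*y - 5; no integer root y with |y| ≤ 4.
  x = 3: f_y(3, y) = -3*y**2 - 16*y + 4; no integer root y with |y| ≤ 4.
  x = 4: f_y(4, y) = -3*y**2 - 16*y + 15; no integer root y with |y| ≤ 4.
Only singular point on the grid: (-2, -3).
Classify: substitute x = -2 + u, y = -3 + v and expand: f = -3*u**3 + u**2*v - v**3 + v**2.
No constant or linear terms (consistent with a singular point). Quadratic part: v**2. Cubic part: -3*u**3 + u**2*v - v**3.
The quadratic part v**2 is a perfect square, so there is a single (double) tangent line v = 0, i.e. y = -3. Restricting the cubic part to that line (v = 0) leaves -3*u**3 ≠ 0, so f is not divisible by v and the branch is v² ≈ 3*u**3 to lowest order — this is a cusp.
Classification: cusp.


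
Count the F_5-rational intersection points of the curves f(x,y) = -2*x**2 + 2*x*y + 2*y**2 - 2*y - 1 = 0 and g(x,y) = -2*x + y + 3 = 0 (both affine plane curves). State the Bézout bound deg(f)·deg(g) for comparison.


Common zeros: {(2, 1)}; count = 1; Bézout bound = 2.

deg(f) = 2, deg(g) = 1, so Bézout bound = 2.
Scan x ∈ F_5. For each x, list the y ∈ F_5 with f(x, y) ≡ 0 and those with g(x, y) ≡ 0 (mod 5); the common zeros in that column are the intersection.
  x = 0: f ≡ 0 at y ∈ ∅; g ≡ 0 at y ∈ {2}; common: ∅.
  x = 1: f ≡ 0 at y ∈ {2, 3}; g ≡ 0 at y ∈ {4}; common: ∅.
  x = 2: f ≡ 0 at y ∈ {1, 3}; g ≡ 0 at y ∈ {1}; common: {1}.
  x = 3: f ≡ 0 at y ∈ ∅; g ≡ 0 at y ∈ {3}; common: ∅.
  x = 4: f ≡ 0 at y ∈ {1}; g ≡ 0 at y ∈ {0}; common: ∅.
Collecting: common zeros = {(2, 1)}, so the count is 1.
Comparison with the Bézout bound: 1 ≤ 2 = deg(f)·deg(g), as expected for curves with no common component (the affine F_5-count falls short of the bound because intersections may lie at infinity, over extension fields, or carry multiplicity).


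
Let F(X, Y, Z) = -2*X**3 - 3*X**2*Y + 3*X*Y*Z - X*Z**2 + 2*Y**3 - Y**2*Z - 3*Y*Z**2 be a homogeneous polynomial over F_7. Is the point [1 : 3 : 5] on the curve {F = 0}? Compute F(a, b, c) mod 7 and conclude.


F(1,3,5) ≡ 3 (mod 7); P is NOT on the curve.

Evaluate F(1, 3, 5) term-by-term (mod 7).
  -2*X**3 ↦ -2·1·1·1 = -2
  -3*X**2*Y ↦ -3·1·3·1 = -9
  3*X*Y*Z ↦ 3·1·3·5 = 45
  -X*Z**2 ↦ -1·1·1·25 = -25
  2*Y**3 ↦ 2·1·27·1 = 54
  -Y**2*Z ↦ -1·1·9·5 = -45
  -3*Y*Z**2 ↦ -3·1·3·25 = -225
Sum: F(1, 3, 5) = (-2) + (-9) + (45) + (-25) + (54) + (-45) + (-225) = -207.
Reducing mod 7: -207 ≡ 3 (mod 7).
Since F(a, b, c) ≡ 3 ≠ 0 (mod 7), P does NOT lie on the curve.


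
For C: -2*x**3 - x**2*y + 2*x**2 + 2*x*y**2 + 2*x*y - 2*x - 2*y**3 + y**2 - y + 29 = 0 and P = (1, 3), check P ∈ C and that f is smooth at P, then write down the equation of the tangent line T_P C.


Tangent line at P: 14*x - 36*y + 94 = 0.

Step 1: f(1, 3) = 0, so P lies on C.
Step 2: partial derivatives
  f_x(x, y) = -6*x**2 - 2*x*y + 4*x + 2*y**2 + 2*y - 2, f_y(x, y) = -x**2 + 4*x*y + 2*x - 6*y**2 + 2*y - 1.
  f_x(P) = 14, f_y(P) = -36 (gradient nonzero, so P is smooth).
Step 3: tangent line at P: 14·(x − 1) + -36·(y − 3) = 0.
Expanding: 14*x - 36*y + 94 = 0.
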